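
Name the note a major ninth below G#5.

Two letters down from G (plus an octave) reaches F.
A major ninth spans 14 semitones, so from G#5 the target pitch is F#4.

F#4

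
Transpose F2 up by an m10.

The tenth's letter: F up three letter names plus an octave → A.
A minor tenth is 15 semitones; 15 semitones up from F2 gives Ab3.

Ab3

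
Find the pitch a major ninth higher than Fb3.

Counting two letter names plus an octave up from F lands on G.
A major ninth is 14 semitones; 14 semitones up from Fb3 gives Gb4.

Gb4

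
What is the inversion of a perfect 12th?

First reduce the compound perfect twelfth to its simple form, a perfect fifth.
Inverted interval numbers add to nine, so a fifth pairs with a fourth (5 + 4 = 9).
The quality also flips — perfect stays perfect — giving a perfect fourth.

P4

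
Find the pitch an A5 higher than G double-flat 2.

Counting five letter names up from G lands on D.
An augmented fifth is 8 semitones; 8 semitones up from Gbb2 gives Db3.

D flat 3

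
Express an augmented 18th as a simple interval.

Take out 2 octaves (14 from the number): 18 − 14 = 4.
So an augmented eighteenth is 2 octaves plus an augmented fourth. The quality is unchanged.

augmented fourth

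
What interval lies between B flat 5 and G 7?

major thirteenth

B to G spans six letter names (B-C-D-E-F-G), plus an octave: a thirteenth.
Counting semitones, Bb5→G7 is 21, which is the major thirteenth.
(Equivalently, a compound major sixth: a major sixth plus an octave.)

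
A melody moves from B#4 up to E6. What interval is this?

B to E spans four letter names (B-C-D-E), plus an octave, so the interval is some kind of eleventh.
The perfect eleventh is 17 semitones; here we have 16, one semitone narrower: diminished.
(Equivalently, a compound diminished fourth: a diminished fourth plus an octave.)

diminished eleventh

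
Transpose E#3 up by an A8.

For an octave the letter name doesn't change: still E, an octave up.
Moving 13 semitones up from E#3 (the size of an augmented octave) reaches E##4.

E##4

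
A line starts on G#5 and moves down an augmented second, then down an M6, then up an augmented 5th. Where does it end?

E5

G#5 down an augmented second → F5 (3 semitones).
F5 down a major sixth → Ab4 (9 semitones).
An augmented fifth up from Ab4 is E5.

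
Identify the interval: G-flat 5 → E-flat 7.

G to E spans six letter names (G-A-B-C-D-E), plus an octave, so the interval is some kind of thirteenth.
The major thirteenth spans 21 semitones, and Gb5 to Eb7 is exactly 21 semitones — so this is a major thirteenth.
(Equivalently, a compound major sixth: a major sixth plus an octave.)

M13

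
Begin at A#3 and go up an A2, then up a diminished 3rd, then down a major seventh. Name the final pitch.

Up an augmented second from A#3: B##3 (3 semitones up).
Up a diminished third from B##3: D#4 (2 semitones up).
D#4 down a major seventh → E3 (11 semitones).

E3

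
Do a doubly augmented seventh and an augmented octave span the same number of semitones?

Yes

A doubly augmented seventh = 13 semitones = an augmented octave; enharmonically equal.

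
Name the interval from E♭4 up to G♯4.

E to G spans three letter names (E-F-G), so the interval is some kind of third.
A major third would be 4 semitones; Eb4 to G#4 is 5, one semitone wider, so the interval is augmented.

augmented third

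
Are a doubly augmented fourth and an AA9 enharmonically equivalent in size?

No

7 semitones (doubly augmented fourth) vs 16 semitones (doubly augmented ninth): not equal.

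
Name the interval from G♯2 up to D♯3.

G to D spans five letter names (G-A-B-C-D) — that makes it a fifth of some quality.
Counting semitones, G#2→D#3 is 7, which is the perfect fifth.

perfect fifth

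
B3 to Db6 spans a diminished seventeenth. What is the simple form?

Each octave removed subtracts seven from the number: 17 − 14 = 3.
Quality carries through unchanged, so the simple form is a diminished third.

diminished third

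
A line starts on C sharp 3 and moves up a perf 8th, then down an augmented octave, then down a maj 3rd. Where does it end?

A flat 2

Up a perfect octave from C#3: C#4 (12 semitones up).
C#4 down an augmented octave → C3 (13 semitones).
Down a major third from C3: Ab2 (4 semitones down).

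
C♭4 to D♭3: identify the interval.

Descending from Cb4 to Db3 is the same interval as ascending Db3 to Cb4.
D to C spans seven letter names (D-E-F-G-A-B-C), so the interval is some kind of seventh.
Db3 to Cb4 is 10 semitones, a half step short of the major seventh (11), so this is minor.

minor seventh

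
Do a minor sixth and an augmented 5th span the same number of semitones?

Yes

A minor sixth = 8 semitones = an augmented fifth; enharmonically equal.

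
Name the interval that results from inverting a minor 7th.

M2

Inverted interval numbers add to nine, so a seventh pairs with a second (7 + 2 = 9).
And minor becomes major under inversion, so we get a major second.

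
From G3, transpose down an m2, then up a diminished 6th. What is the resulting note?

A minor second down from G3 is F#3.
Up a diminished sixth from F#3: Db4 (7 semitones up).

Db4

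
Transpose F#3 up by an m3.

The third takes the letter from F up to A.
A minor third is 3 semitones; 3 semitones up from F#3 gives A3.

A3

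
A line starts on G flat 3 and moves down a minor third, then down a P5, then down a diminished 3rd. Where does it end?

Gb3 down a minor third → Eb3 (3 semitones).
A perfect fifth down from Eb3 is Ab2.
Ab2 down a diminished third → F#2 (2 semitones).

F sharp 2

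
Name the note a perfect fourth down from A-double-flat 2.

Counting four letter names down from A lands on E.
Moving 5 semitones down from Abb2 (the size of a perfect fourth) reaches Ebb2.

E-double-flat 2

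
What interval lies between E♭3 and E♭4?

E to E is the same letter name, plus an octave — that makes it an octave of some quality.
Eb3 to Eb4 is 12 semitones, matching the perfect octave exactly, so the quality is perfect.

perfect 8th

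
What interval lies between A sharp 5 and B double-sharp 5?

A to B spans two letter names (A-B) — that makes it a second of some quality.
A#5 to B##5 spans 3 semitones — one semitone wider than the major second (2) — giving an augmented second.

augmented second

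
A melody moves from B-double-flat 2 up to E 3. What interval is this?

doubly augmented fourth

B to E spans four letter names (B-C-D-E): a fourth.
Bbb2 to E3 spans 7 semitones — two semitones wider than the perfect fourth (5) — giving a doubly augmented fourth.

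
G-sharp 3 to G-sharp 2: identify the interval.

P8

Descending from G#3 to G#2 is the same interval as ascending G#2 to G#3.
G to G is the same letter name, plus an octave — that makes it an octave of some quality.
G#2 to G#3 is 12 semitones, matching the perfect octave exactly, so the quality is perfect.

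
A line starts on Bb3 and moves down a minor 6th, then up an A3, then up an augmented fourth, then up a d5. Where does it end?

Down a minor sixth from Bb3: D3 (8 semitones down).
Up an augmented third from D3: F##3 (5 semitones up).
F##3 up an augmented fourth → B##3 (6 semitones).
A diminished fifth up from B##3 is F##4.

F##4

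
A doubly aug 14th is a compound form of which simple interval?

Subtracting seven from the interval number removes an octave: 14 − 7 = 7.
Quality carries through unchanged, so the simple form is a doubly augmented seventh.

doubly augmented 7th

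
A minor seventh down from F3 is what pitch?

Seven letter names down from F: G.
A minor seventh spans 10 semitones, so from F3 the target pitch is G2.

G2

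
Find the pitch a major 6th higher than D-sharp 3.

Counting six letter names up from D lands on B.
Moving 9 semitones up from D#3 (the size of a major sixth) reaches B#3.

B-sharp 3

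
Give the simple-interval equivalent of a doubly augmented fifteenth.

doubly augmented octave

Each octave removed subtracts seven from the number: 15 − 7 = 8.
So a doubly augmented fifteenth is an octave plus a doubly augmented octave. The quality is unchanged.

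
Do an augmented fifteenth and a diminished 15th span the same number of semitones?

No

An augmented fifteenth is 25 semitones but a diminished fifteenth is 23 semitones — different sizes.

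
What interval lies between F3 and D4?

major sixth

F to D spans six letter names (F-G-A-B-C-D): a sixth.
F3 to D4 is 9 semitones, matching the major sixth exactly, so the quality is major.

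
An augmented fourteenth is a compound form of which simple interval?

Subtracting seven from the interval number removes an octave: 14 − 7 = 7.
That makes an augmented fourteenth a compound augmented seventh — an octave plus an augmented seventh.

augmented seventh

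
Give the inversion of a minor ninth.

First reduce the compound minor ninth to its simple form, a minor second.
Interval numbers invert to sum to nine: 2 + 7 = 9, so a second inverts to a seventh.
The quality also flips — minor becomes major — giving a major seventh.

major seventh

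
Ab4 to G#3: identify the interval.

d9

Descending from Ab4 to G#3 is the same interval as ascending G#3 to Ab4.
G to A spans two letter names (G-A), plus an octave, so the interval is some kind of ninth.
The major ninth is 14 semitones; here we have 12, two semitones narrower: diminished.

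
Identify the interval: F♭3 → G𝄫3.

minor 2nd

F to G spans two letter names (F-G) — that makes it a second of some quality.
At 1 semitone, Fb3→Gbb3 falls one short of a major second: minor.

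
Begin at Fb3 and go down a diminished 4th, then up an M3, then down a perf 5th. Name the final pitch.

A diminished fourth down from Fb3 is C3.
A major third up from C3 is E3.
E3 down a perfect fifth → A2 (7 semitones).

A2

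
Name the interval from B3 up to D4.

minor third

B to D spans three letter names (B-C-D): a third.
B3 to D4 is 3 semitones, a half step short of the major third (4), so this is minor.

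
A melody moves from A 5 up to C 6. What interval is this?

A to C spans three letter names (A-B-C), so the interval is some kind of third.
At 3 semitones, A5→C6 falls one short of a major third: minor.

minor 3rd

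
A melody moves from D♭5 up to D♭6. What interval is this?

perfect octave

D to D is the same letter name, plus an octave — that makes it an octave of some quality.
Counting semitones, Db5→Db6 is 12, which is the perfect octave.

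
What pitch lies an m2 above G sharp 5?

Two letter names up from G: A.
Moving 1 semitone up from G#5 (the size of a minor second) reaches A5.

A 5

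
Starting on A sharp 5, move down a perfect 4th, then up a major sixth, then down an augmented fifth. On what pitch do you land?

F sharp 5

A perfect fourth down from A#5 is E#5.
Up a major sixth from E#5: C##6 (9 semitones up).
An augmented fifth down from C##6 is F#5.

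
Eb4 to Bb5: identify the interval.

perfect twelfth

E to B spans five letter names (E-F-G-A-B), plus an octave, so the interval is some kind of twelfth.
Counting semitones, Eb4→Bb5 is 19, which is the perfect twelfth.
(Equivalently, a compound perfect fifth: a perfect fifth plus an octave.)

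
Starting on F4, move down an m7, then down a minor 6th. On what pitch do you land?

B2

Down a minor seventh from F4: G3 (10 semitones down).
Down a minor sixth from G3: B2 (8 semitones down).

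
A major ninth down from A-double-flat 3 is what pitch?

Counting two letter names plus an octave down from A lands on G.
A major ninth spans 14 semitones, so from Abb3 the target pitch is Gbb2.

G-double-flat 2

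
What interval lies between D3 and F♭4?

D to F spans three letter names (D-E-F), plus an octave — that makes it a tenth of some quality.
The major tenth is 16 semitones; here we have 14, two semitones narrower: diminished.
(Equivalently, a compound diminished third: a diminished third plus an octave.)

diminished 10th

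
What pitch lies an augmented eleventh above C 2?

F sharp 3

The eleventh's letter: C up four letter names plus an octave → F.
Moving 18 semitones up from C2 (the size of an augmented eleventh) reaches F#3.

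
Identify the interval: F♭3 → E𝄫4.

F to E spans seven letter names (F-G-A-B-C-D-E) — that makes it a seventh of some quality.
A major seventh would be 11 semitones, but Fb3 to Ebb4 is 10 — one semitone narrower, making it a minor seventh.

minor seventh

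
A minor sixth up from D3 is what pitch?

Bb3

The sixth takes the letter from D up to B.
A minor sixth spans 8 semitones, so from D3 the target pitch is Bb3.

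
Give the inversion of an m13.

major third

First reduce the compound minor thirteenth to its simple form, a minor sixth.
The rule of nine gives the new number: 9 − 6 = 3, so a sixth becomes a third.
The quality also flips — minor becomes major — giving a major third.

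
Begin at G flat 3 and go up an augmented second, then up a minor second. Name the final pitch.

Up an augmented second from Gb3: A3 (3 semitones up).
A minor second up from A3 is Bb3.

B flat 3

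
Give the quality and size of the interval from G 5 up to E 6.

M6

G to E spans six letter names (G-A-B-C-D-E) — that makes it a sixth of some quality.
The major sixth spans 9 semitones, and G5 to E6 is exactly 9 semitones — so this is a major sixth.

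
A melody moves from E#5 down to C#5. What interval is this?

Descending from E#5 to C#5 is the same interval as ascending C#5 to E#5.
C to E spans three letter names (C-D-E), so the interval is some kind of third.
C#5 to E#5 is 4 semitones, matching the major third exactly, so the quality is major.

major third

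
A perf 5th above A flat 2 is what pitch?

E flat 3

Counting five letter names up from A lands on E.
A perfect fifth spans 7 semitones, so from Ab2 the target pitch is Eb3.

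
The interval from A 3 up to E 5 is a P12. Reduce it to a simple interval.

Each octave removed subtracts seven from the number: 12 − 7 = 5.
So a perfect twelfth is an octave plus a perfect fifth. The quality is unchanged.

perfect fifth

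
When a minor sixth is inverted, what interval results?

major third

The rule of nine gives the new number: 9 − 6 = 3, so a sixth becomes a third.
And minor becomes major under inversion, so we get a major third.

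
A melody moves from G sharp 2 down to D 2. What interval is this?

Descending from G#2 to D2 is the same interval as ascending D2 to G#2.
D to G spans four letter names (D-E-F-G): a fourth.
A perfect fourth would be 5 semitones; D2 to G#2 is 6, one semitone wider, so the interval is augmented.

augmented 4th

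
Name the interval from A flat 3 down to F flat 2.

major 10th

Descending from Ab3 to Fb2 is the same interval as ascending Fb2 to Ab3.
F to A spans three letter names (F-G-A), plus an octave — that makes it a tenth of some quality.
Counting semitones, Fb2→Ab3 is 16, which is the major tenth.
(Equivalently, a compound major third: a major third plus an octave.)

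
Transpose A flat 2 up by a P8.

The letter stays A (same as the start), shifted an octave up.
A perfect octave spans 12 semitones, so from Ab2 the target pitch is Ab3.

A flat 3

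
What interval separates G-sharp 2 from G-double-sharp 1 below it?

diminished octave

Descending from G#2 to G##1 is the same interval as ascending G##1 to G#2.
G to G is the same letter name, plus an octave: an octave.
A perfect octave would be 12 semitones; G##1 to G#2 is 11, one semitone narrower, so the interval is diminished.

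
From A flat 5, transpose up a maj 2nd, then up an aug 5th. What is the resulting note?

Ab5 up a major second → Bb5 (2 semitones).
An augmented fifth up from Bb5 is F#6.

F sharp 6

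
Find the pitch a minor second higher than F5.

Two letter names up from F: G.
A minor second is 1 semitone; 1 semitone up from F5 gives Gb5.

Gb5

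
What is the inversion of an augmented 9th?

diminished 7th

First reduce the compound augmented ninth to its simple form, an augmented second.
Interval numbers invert to sum to nine: 2 + 7 = 9, so a second inverts to a seventh.
The quality also flips — augmented becomes diminished — giving a diminished seventh.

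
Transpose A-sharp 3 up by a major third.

C-double-sharp 4

Three letter names up from A: C.
A major third spans 4 semitones, so from A#3 the target pitch is C##4.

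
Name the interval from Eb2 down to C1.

minor tenth

Descending from Eb2 to C1 is the same interval as ascending C1 to Eb2.
C to E spans three letter names (C-D-E), plus an octave — that makes it a tenth of some quality.
At 15 semitones, C1→Eb2 falls one short of a major tenth: minor.
(Equivalently, a compound minor third: a minor third plus an octave.)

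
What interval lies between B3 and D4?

B to D spans three letter names (B-C-D) — that makes it a third of some quality.
B3 to D4 is 3 semitones, a half step short of the major third (4), so this is minor.

minor 3rd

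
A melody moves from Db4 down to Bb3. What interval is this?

m3

Descending from Db4 to Bb3 is the same interval as ascending Bb3 to Db4.
B to D spans three letter names (B-C-D): a third.
Bb3 to Db4 is 3 semitones, a half step short of the major third (4), so this is minor.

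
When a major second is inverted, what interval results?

minor seventh

Inverted interval numbers add to nine, so a second pairs with a seventh (2 + 7 = 9).
And major becomes minor under inversion, so we get a minor seventh.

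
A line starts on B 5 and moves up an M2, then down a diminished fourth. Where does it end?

Up a major second from B5: C#6 (2 semitones up).
Down a diminished fourth from C#6: G##5 (4 semitones down).

G double-sharp 5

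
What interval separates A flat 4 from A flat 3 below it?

P8

Descending from Ab4 to Ab3 is the same interval as ascending Ab3 to Ab4.
A to A is the same letter name, plus an octave — that makes it an octave of some quality.
Ab3 to Ab4 is 12 semitones, matching the perfect octave exactly, so the quality is perfect.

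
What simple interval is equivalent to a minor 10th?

Subtracting seven from the interval number removes an octave: 10 − 7 = 3.
So a minor tenth is an octave plus a minor third. The quality is unchanged.

minor third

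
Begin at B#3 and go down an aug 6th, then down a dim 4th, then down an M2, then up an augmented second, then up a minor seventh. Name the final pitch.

Down an augmented sixth from B#3: D3 (10 semitones down).
Down a diminished fourth from D3: A#2 (4 semitones down).
A major second down from A#2 is G#2.
G#2 up an augmented second → A##2 (3 semitones).
A##2 up a minor seventh → G##3 (10 semitones).

G##3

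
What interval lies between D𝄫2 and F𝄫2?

minor third

D to F spans three letter names (D-E-F) — that makes it a third of some quality.
At 3 semitones, Dbb2→Fbb2 falls one short of a major third: minor.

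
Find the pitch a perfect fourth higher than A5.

D6

Four letter names up from A: D.
Moving 5 semitones up from A5 (the size of a perfect fourth) reaches D6.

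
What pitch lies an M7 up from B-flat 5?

Counting seven letter names up from B lands on A.
Moving 11 semitones up from Bb5 (the size of a major seventh) reaches A6.

A 6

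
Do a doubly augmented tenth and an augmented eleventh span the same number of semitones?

A doubly augmented tenth spans 18 semitones, and an augmented eleventh also spans 18 semitones — they're enharmonic.

Yes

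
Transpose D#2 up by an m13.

B3

Counting six letter names plus an octave up from D lands on B.
A minor thirteenth spans 20 semitones, so from D#2 the target pitch is B3.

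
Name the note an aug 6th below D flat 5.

F double-flat 4

Six letter names down from D: F.
An augmented sixth spans 10 semitones, so from Db5 the target pitch is Fbb4.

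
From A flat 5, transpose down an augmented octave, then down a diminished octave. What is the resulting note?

An augmented octave down from Ab5 is Abb4.
Abb4 down a diminished octave → Ab3 (11 semitones).

A flat 3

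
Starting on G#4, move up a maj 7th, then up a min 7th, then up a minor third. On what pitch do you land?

G#6

Up a major seventh from G#4: F##5 (11 semitones up).
A minor seventh up from F##5 is E#6.
A minor third up from E#6 is G#6.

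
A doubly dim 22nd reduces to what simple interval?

Each octave removed subtracts seven from the number: 22 − 14 = 8.
Quality carries through unchanged, so the simple form is a doubly diminished octave.

dd8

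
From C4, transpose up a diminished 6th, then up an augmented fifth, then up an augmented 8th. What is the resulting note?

E6

C4 up a diminished sixth → Abb4 (7 semitones).
An augmented fifth up from Abb4 is Eb5.
Eb5 up an augmented octave → E6 (13 semitones).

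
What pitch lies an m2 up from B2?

C3

Two letter names up from B: C.
A minor second is 1 semitone; 1 semitone up from B2 gives C3.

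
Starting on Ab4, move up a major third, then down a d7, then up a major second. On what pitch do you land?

A major third up from Ab4 is C5.
Down a diminished seventh from C5: D#4 (9 semitones down).
D#4 up a major second → E#4 (2 semitones).

E#4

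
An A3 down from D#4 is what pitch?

Three letter names down from D: B.
Moving 5 semitones down from D#4 (the size of an augmented third) reaches Bb3.

Bb3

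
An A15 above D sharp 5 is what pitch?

A fifteenth keeps the letter name D, two octaves up from D.
Moving 25 semitones up from D#5 (the size of an augmented fifteenth) reaches D##7.

D double-sharp 7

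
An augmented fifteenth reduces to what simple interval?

A8

Subtracting seven from the interval number removes an octave: 15 − 7 = 8.
Quality carries through unchanged, so the simple form is an augmented octave.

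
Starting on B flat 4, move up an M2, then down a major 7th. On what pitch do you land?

Up a major second from Bb4: C5 (2 semitones up).
Down a major seventh from C5: Db4 (11 semitones down).

D flat 4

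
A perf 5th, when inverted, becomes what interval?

Interval numbers invert to sum to nine: 5 + 4 = 9, so a fifth inverts to a fourth.
The quality also flips — perfect stays perfect — giving a perfect fourth.

perfect 4th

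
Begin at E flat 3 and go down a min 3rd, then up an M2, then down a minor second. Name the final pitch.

A minor third down from Eb3 is C3.
A major second up from C3 is D3.
D3 down a minor second → C#3 (1 semitone).

C sharp 3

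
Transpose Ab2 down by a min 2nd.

Two letter names down from A: G.
Moving 1 semitone down from Ab2 (the size of a minor second) reaches G2.

G2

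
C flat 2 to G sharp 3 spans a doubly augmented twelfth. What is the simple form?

doubly augmented fifth

Subtracting seven from the interval number removes an octave: 12 − 7 = 5.
So a doubly augmented twelfth is an octave plus a doubly augmented fifth. The quality is unchanged.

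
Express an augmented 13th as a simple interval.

Take out an octave (7 from the number): 13 − 7 = 6.
Quality carries through unchanged, so the simple form is an augmented sixth.

A6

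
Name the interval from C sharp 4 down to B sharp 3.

Descending from C#4 to B#3 is the same interval as ascending B#3 to C#4.
B to C spans two letter names (B-C) — that makes it a second of some quality.
B#3 to C#4 is 1 semitone, a half step short of the major second (2), so this is minor.

minor second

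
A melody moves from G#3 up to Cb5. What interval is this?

G to C spans four letter names (G-A-B-C), plus an octave, so the interval is some kind of eleventh.
The perfect eleventh is 17 semitones; here we have 15, two semitones narrower: doubly diminished.
(Equivalently, a compound doubly diminished fourth: a doubly diminished fourth plus an octave.)

doubly diminished eleventh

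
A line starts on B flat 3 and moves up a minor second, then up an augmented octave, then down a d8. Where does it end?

C sharp 4

Bb3 up a minor second → Cb4 (1 semitone).
An augmented octave up from Cb4 is C5.
C5 down a diminished octave → C#4 (11 semitones).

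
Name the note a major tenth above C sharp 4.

E sharp 5

The tenth's letter: C up three letter names plus an octave → E.
A major tenth is 16 semitones; 16 semitones up from C#4 gives E#5.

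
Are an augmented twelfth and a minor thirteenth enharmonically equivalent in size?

An augmented twelfth = 20 semitones = a minor thirteenth; enharmonically equal.

Yes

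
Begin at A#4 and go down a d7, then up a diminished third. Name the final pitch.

D#4

A#4 down a diminished seventh → B##3 (9 semitones).
Up a diminished third from B##3: D#4 (2 semitones up).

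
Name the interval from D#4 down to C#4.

Descending from D#4 to C#4 is the same interval as ascending C#4 to D#4.
C to D spans two letter names (C-D) — that makes it a second of some quality.
Counting semitones, C#4→D#4 is 2, which is the major second.

M2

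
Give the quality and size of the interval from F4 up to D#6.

F to D spans six letter names (F-G-A-B-C-D), plus an octave — that makes it a thirteenth of some quality.
F4 to D#6 spans 22 semitones — one semitone wider than the major thirteenth (21) — giving an augmented thirteenth.
(Equivalently, a compound augmented sixth: an augmented sixth plus an octave.)

A13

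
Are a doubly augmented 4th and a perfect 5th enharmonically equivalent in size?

A doubly augmented fourth spans 7 semitones, and a perfect fifth also spans 7 semitones — they're enharmonic.

Yes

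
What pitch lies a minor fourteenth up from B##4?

A##6

The fourteenth's letter: B up seven letter names plus an octave → A.
Moving 22 semitones up from B##4 (the size of a minor fourteenth) reaches A##6.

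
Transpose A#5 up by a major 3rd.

C##6

Counting three letter names up from A lands on C.
A major third spans 4 semitones, so from A#5 the target pitch is C##6.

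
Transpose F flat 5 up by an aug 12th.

Five letters up from F (plus an octave) reaches C.
An augmented twelfth spans 20 semitones, so from Fb5 the target pitch is C7.

C 7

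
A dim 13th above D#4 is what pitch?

Counting six letter names plus an octave up from D lands on B.
A diminished thirteenth spans 19 semitones, so from D#4 the target pitch is Bb5.

Bb5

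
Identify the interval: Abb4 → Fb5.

M6

A to F spans six letter names (A-B-C-D-E-F), so the interval is some kind of sixth.
The major sixth spans 9 semitones, and Abb4 to Fb5 is exactly 9 semitones — so this is a major sixth.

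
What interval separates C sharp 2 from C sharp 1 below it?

perfect octave

Descending from C#2 to C#1 is the same interval as ascending C#1 to C#2.
C to C is the same letter name, plus an octave — that makes it an octave of some quality.
C#1 to C#2 is 12 semitones, matching the perfect octave exactly, so the quality is perfect.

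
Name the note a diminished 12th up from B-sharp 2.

Five letters up from B (plus an octave) reaches F.
A diminished twelfth spans 18 semitones, so from B#2 the target pitch is F#4.

F-sharp 4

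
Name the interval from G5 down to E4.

minor tenth

Descending from G5 to E4 is the same interval as ascending E4 to G5.
E to G spans three letter names (E-F-G), plus an octave — that makes it a tenth of some quality.
A major tenth would be 16 semitones, but E4 to G5 is 15 — one semitone narrower, making it a minor tenth.
(Equivalently, a compound minor third: a minor third plus an octave.)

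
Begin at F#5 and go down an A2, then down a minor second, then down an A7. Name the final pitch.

F#5 down an augmented second → Eb5 (3 semitones).
Down a minor second from Eb5: D5 (1 semitone down).
D5 down an augmented seventh → Ebb4 (12 semitones).

Ebb4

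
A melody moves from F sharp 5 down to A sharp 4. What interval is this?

Descending from F#5 to A#4 is the same interval as ascending A#4 to F#5.
A to F spans six letter names (A-B-C-D-E-F): a sixth.
A#4 to F#5 is 8 semitones, a half step short of the major sixth (9), so this is minor.

minor sixth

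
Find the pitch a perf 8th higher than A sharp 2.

The letter stays A (same as the start), shifted an octave up.
Moving 12 semitones up from A#2 (the size of a perfect octave) reaches A#3.

A sharp 3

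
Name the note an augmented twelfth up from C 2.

The twelfth's letter: C up five letter names plus an octave → G.
An augmented twelfth spans 20 semitones, so from C2 the target pitch is G#3.

G sharp 3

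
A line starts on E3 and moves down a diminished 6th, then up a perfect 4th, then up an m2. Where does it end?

D#3

Down a diminished sixth from E3: G##2 (7 semitones down).
A perfect fourth up from G##2 is C##3.
A minor second up from C##3 is D#3.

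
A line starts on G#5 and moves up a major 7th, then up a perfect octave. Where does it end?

G#5 up a major seventh → F##6 (11 semitones).
A perfect octave up from F##6 is F##7.

F##7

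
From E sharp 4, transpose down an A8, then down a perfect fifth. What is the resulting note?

Down an augmented octave from E#4: E3 (13 semitones down).
A perfect fifth down from E3 is A2.

A 2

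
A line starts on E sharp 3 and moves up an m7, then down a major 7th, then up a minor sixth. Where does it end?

C 4

A minor seventh up from E#3 is D#4.
D#4 down a major seventh → E3 (11 semitones).
A minor sixth up from E3 is C4.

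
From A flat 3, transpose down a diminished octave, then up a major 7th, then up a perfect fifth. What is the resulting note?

D sharp 4

Ab3 down a diminished octave → A2 (11 semitones).
Up a major seventh from A2: G#3 (11 semitones up).
Up a perfect fifth from G#3: D#4 (7 semitones up).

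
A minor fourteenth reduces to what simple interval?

minor seventh

Take out an octave (7 from the number): 14 − 7 = 7.
Quality carries through unchanged, so the simple form is a minor seventh.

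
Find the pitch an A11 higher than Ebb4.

Ab5

Counting four letter names plus an octave up from E lands on A.
An augmented eleventh spans 18 semitones, so from Ebb4 the target pitch is Ab5.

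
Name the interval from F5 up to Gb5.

m2

F to G spans two letter names (F-G) — that makes it a second of some quality.
A major second would be 2 semitones, but F5 to Gb5 is 1 — one semitone narrower, making it a minor second.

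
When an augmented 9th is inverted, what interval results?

diminished 7th

First reduce the compound augmented ninth to its simple form, an augmented second.
Inverted interval numbers add to nine, so a second pairs with a seventh (2 + 7 = 9).
Quality inverts too: augmented becomes diminished. That makes the inversion a diminished seventh.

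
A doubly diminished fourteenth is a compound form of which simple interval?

Take out an octave (7 from the number): 14 − 7 = 7.
So a doubly diminished fourteenth is an octave plus a doubly diminished seventh. The quality is unchanged.

dd7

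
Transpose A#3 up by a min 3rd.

C#4

Counting three letter names up from A lands on C.
A minor third spans 3 semitones, so from A#3 the target pitch is C#4.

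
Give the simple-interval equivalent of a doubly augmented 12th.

Take out an octave (7 from the number): 12 − 7 = 5.
That makes a doubly augmented twelfth a compound doubly augmented fifth — an octave plus a doubly augmented fifth.

doubly augmented 5th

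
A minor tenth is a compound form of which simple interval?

minor 3rd

Each octave removed subtracts seven from the number: 10 − 7 = 3.
Quality carries through unchanged, so the simple form is a minor third.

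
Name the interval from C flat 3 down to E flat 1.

minor thirteenth

Descending from Cb3 to Eb1 is the same interval as ascending Eb1 to Cb3.
E to C spans six letter names (E-F-G-A-B-C), plus an octave, so the interval is some kind of thirteenth.
A major thirteenth would be 21 semitones, but Eb1 to Cb3 is 20 — one semitone narrower, making it a minor thirteenth.
(Equivalently, a compound minor sixth: a minor sixth plus an octave.)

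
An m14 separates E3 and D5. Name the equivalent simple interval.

Subtracting seven from the interval number removes an octave: 14 − 7 = 7.
That makes a minor fourteenth a compound minor seventh — an octave plus a minor seventh.

minor 7th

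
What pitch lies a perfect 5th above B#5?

F##6

Counting five letter names up from B lands on F.
A perfect fifth spans 7 semitones, so from B#5 the target pitch is F##6.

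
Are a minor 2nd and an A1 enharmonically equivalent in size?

A minor second spans 1 semitone, and an augmented unison also spans 1 semitone — they're enharmonic.

Yes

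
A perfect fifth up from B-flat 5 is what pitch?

The fifth takes the letter from B up to F.
A perfect fifth is 7 semitones; 7 semitones up from Bb5 gives F6.

F 6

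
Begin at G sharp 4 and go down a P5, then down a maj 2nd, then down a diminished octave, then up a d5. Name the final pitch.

F sharp 3

A perfect fifth down from G#4 is C#4.
C#4 down a major second → B3 (2 semitones).
B3 down a diminished octave → B#2 (11 semitones).
Up a diminished fifth from B#2: F#3 (6 semitones up).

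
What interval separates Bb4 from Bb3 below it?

P8

Descending from Bb4 to Bb3 is the same interval as ascending Bb3 to Bb4.
B to B is the same letter name, plus an octave: an octave.
Counting semitones, Bb3→Bb4 is 12, which is the perfect octave.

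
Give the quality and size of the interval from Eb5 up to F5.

E to F spans two letter names (E-F) — that makes it a second of some quality.
Eb5 to F5 is 2 semitones, matching the major second exactly, so the quality is major.

major second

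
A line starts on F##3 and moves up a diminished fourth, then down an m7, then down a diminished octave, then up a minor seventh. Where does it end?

B#2

A diminished fourth up from F##3 is B3.
B3 down a minor seventh → C#3 (10 semitones).
A diminished octave down from C#3 is C##2.
A minor seventh up from C##2 is B#2.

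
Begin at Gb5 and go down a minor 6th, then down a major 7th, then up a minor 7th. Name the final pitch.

Bbb4

Down a minor sixth from Gb5: Bb4 (8 semitones down).
Down a major seventh from Bb4: Cb4 (11 semitones down).
Up a minor seventh from Cb4: Bbb4 (10 semitones up).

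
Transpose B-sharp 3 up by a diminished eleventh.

E 5

Four letters up from B (plus an octave) reaches E.
A diminished eleventh spans 16 semitones, so from B#3 the target pitch is E5.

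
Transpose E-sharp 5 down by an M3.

C-sharp 5

The third takes the letter from E down to C.
A major third spans 4 semitones, so from E#5 the target pitch is C#5.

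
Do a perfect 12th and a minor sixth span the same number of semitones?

19 semitones (perfect twelfth) vs 8 semitones (minor sixth): not equal.

No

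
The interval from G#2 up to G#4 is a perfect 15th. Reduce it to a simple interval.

perfect octave

Subtracting seven from the interval number removes an octave: 15 − 7 = 8.
Quality carries through unchanged, so the simple form is a perfect octave.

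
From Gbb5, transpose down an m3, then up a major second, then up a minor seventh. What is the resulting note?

Gbb5 down a minor third → Ebb5 (3 semitones).
Up a major second from Ebb5: Fb5 (2 semitones up).
Up a minor seventh from Fb5: Ebb6 (10 semitones up).

Ebb6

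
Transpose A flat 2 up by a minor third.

The third takes the letter from A up to C.
A minor third is 3 semitones; 3 semitones up from Ab2 gives Cb3.

C flat 3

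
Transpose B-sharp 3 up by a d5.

The fifth takes the letter from B up to F.
Moving 6 semitones up from B#3 (the size of a diminished fifth) reaches F#4.

F-sharp 4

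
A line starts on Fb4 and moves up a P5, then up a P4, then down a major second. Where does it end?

Ebb5

Fb4 up a perfect fifth → Cb5 (7 semitones).
Cb5 up a perfect fourth → Fb5 (5 semitones).
Fb5 down a major second → Ebb5 (2 semitones).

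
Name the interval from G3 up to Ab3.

G to A spans two letter names (G-A) — that makes it a second of some quality.
A major second would be 2 semitones, but G3 to Ab3 is 1 — one semitone narrower, making it a minor second.

minor 2nd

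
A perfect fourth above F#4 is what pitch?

Counting four letter names up from F lands on B.
A perfect fourth is 5 semitones; 5 semitones up from F#4 gives B4.

B4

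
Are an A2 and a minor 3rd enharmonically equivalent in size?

Yes

Both span 3 semitones: an augmented second and a minor third are the same chromatic distance.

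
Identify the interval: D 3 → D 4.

perfect 8th

D to D is the same letter name, plus an octave — that makes it an octave of some quality.
The perfect octave spans 12 semitones, and D3 to D4 is exactly 12 semitones — so this is a perfect octave.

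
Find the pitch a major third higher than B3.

D#4

Three letter names up from B: D.
A major third spans 4 semitones, so from B3 the target pitch is D#4.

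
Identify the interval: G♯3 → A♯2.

m7

Descending from G#3 to A#2 is the same interval as ascending A#2 to G#3.
A to G spans seven letter names (A-B-C-D-E-F-G), so the interval is some kind of seventh.
At 10 semitones, A#2→G#3 falls one short of a major seventh: minor.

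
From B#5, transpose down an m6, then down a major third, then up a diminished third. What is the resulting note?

D5

Down a minor sixth from B#5: D##5 (8 semitones down).
D##5 down a major third → B#4 (4 semitones).
Up a diminished third from B#4: D5 (2 semitones up).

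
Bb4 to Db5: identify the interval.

B to D spans three letter names (B-C-D), so the interval is some kind of third.
At 3 semitones, Bb4→Db5 falls one short of a major third: minor.

minor third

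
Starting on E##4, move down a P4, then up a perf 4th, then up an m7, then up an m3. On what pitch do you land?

A perfect fourth down from E##4 is B##3.
Up a perfect fourth from B##3: E##4 (5 semitones up).
Up a minor seventh from E##4: D##5 (10 semitones up).
A minor third up from D##5 is F##5.

F##5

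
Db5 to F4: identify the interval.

minor sixth

Descending from Db5 to F4 is the same interval as ascending F4 to Db5.
F to D spans six letter names (F-G-A-B-C-D) — that makes it a sixth of some quality.
F4 to Db5 is 8 semitones, a half step short of the major sixth (9), so this is minor.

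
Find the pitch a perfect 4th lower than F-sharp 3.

C-sharp 3

The fourth takes the letter from F down to C.
A perfect fourth spans 5 semitones, so from F#3 the target pitch is C#3.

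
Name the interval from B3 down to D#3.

minor sixth

Descending from B3 to D#3 is the same interval as ascending D#3 to B3.
D to B spans six letter names (D-E-F-G-A-B) — that makes it a sixth of some quality.
A major sixth would be 9 semitones, but D#3 to B3 is 8 — one semitone narrower, making it a minor sixth.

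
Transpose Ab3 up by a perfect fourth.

The fourth takes the letter from A up to D.
Moving 5 semitones up from Ab3 (the size of a perfect fourth) reaches Db4.

Db4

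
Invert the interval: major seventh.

The rule of nine gives the new number: 9 − 7 = 2, so a seventh becomes a second.
Quality inverts too: major becomes minor. That makes the inversion a minor second.

m2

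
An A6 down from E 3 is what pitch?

G flat 2

The sixth takes the letter from E down to G.
An augmented sixth spans 10 semitones, so from E3 the target pitch is Gb2.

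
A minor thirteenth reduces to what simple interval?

Subtracting seven from the interval number removes an octave: 13 − 7 = 6.
Quality carries through unchanged, so the simple form is a minor sixth.

minor 6th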